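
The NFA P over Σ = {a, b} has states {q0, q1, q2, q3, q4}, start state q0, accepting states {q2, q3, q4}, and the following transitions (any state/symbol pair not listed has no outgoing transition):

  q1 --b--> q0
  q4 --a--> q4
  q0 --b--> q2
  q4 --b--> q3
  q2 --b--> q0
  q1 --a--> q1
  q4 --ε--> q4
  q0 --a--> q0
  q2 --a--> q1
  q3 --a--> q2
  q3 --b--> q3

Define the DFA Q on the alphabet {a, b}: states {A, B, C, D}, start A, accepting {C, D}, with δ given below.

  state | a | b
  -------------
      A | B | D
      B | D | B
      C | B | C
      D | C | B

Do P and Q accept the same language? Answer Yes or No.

The string ab is accepted by P but rejected by Q.
So L(P) ≠ L(Q).

No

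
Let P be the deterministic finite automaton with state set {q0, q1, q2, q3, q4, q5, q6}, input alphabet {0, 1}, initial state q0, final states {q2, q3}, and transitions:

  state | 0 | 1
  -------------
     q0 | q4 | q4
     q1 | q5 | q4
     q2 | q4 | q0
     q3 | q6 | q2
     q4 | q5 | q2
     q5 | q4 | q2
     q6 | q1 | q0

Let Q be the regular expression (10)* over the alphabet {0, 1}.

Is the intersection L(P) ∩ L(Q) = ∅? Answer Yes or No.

Converting the expression Q to a DFA (subset construction, then merging equivalent states) gives the minimal DFA with states {r0, r1, r2}, start state r0, accepting states {r0} and transitions r0: 0→r1, 1→r2; r1: 0→r1, 1→r1; r2: 0→r0, 1→r1.
Exploring the product automaton P × Q from the start pair (q0, r0), following both machines on each input symbol, reaches 9 state pairs: (q0, r0), (q4, r1), (q4, r2), (q5, r1), (q2, r1), (q5, r0), (q0, r1), (q2, r2), (q4, r0).
P accepts in {q2, q3} and Q accepts in {r0}; no reachable pair has both components accepting, so no string drives both machines to acceptance simultaneously and L(P) ∩ L(Q) = ∅.
So no string is accepted by both, and the intersection is empty.

Yes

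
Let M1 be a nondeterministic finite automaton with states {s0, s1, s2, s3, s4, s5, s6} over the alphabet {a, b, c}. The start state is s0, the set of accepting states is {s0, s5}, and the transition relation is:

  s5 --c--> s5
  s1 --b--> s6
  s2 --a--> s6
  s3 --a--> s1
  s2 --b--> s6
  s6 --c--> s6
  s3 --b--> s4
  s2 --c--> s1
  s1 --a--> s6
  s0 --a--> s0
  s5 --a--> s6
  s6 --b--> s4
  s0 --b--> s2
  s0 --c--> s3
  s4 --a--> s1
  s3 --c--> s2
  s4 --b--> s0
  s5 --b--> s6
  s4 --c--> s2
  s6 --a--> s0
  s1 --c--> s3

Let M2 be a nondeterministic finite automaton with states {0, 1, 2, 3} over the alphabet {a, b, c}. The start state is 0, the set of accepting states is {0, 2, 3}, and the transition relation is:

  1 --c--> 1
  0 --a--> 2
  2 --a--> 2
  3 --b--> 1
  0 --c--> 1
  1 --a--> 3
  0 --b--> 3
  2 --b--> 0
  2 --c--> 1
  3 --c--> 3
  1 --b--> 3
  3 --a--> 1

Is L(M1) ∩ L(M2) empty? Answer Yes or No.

The empty string ε is accepted by both M1 and M2.
Hence L(M1) ∩ L(M2) ≠ ∅.

No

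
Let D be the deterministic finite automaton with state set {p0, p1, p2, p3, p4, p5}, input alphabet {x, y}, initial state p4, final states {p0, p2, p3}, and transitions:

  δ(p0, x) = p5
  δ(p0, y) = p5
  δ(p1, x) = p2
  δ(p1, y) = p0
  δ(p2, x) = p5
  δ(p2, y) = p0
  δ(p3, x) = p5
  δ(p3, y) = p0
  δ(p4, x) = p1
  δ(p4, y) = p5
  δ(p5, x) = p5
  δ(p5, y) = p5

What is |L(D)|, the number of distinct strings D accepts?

The useful subgraph on states {p0, p1, p2, p4} is acyclic, so L(D) is finite; the longest accepting path visits 4 useful states, giving maximum string length 3.
Counting accepting paths from p4 by length: 2 of length 2, 1 of length 3. Total 3.

3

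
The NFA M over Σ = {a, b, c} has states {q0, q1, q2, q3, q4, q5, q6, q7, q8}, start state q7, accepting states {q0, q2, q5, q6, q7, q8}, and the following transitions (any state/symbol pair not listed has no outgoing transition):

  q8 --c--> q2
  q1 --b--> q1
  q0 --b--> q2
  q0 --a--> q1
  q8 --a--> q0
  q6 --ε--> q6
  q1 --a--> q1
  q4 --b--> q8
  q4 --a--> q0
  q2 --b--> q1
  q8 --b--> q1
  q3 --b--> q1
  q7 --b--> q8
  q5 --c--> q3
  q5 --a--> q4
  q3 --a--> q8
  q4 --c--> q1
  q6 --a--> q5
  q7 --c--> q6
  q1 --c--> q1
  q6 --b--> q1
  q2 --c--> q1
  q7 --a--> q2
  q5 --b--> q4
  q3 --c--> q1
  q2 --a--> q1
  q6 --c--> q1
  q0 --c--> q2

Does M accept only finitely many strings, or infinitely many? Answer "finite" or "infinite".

The useful states (reachable from q7 and able to reach an accepting state) are {q0, q2, q3, q4, q5, q6, q7, q8}.
Restricted to these states the transition graph has no cycle, so every accepting path has bounded length and L is finite.

finite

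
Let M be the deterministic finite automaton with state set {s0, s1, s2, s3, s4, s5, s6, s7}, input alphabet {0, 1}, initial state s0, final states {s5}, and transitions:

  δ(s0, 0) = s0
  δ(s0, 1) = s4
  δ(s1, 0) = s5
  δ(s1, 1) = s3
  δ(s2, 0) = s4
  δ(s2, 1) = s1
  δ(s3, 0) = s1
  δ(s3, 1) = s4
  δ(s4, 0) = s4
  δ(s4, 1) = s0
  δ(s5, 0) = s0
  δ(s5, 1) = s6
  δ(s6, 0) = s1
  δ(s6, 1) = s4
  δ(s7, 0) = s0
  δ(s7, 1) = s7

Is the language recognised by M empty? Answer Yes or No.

The states reachable from the start state are {s0, s4}.
None of the accepting states {s5} is reachable, so no string is accepted and L(M) = ∅.

Yes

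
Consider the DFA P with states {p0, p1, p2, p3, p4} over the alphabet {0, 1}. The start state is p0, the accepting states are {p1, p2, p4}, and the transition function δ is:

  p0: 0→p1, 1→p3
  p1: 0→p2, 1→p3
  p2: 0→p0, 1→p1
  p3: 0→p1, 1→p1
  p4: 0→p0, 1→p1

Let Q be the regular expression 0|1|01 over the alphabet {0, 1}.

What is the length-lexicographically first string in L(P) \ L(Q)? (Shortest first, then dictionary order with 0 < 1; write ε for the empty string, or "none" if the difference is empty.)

The string 00 is accepted by P but not by Q.
No shorter string lies in the difference, and 00 is the lexicographically first length-2 string in L(P) \ L(Q).

00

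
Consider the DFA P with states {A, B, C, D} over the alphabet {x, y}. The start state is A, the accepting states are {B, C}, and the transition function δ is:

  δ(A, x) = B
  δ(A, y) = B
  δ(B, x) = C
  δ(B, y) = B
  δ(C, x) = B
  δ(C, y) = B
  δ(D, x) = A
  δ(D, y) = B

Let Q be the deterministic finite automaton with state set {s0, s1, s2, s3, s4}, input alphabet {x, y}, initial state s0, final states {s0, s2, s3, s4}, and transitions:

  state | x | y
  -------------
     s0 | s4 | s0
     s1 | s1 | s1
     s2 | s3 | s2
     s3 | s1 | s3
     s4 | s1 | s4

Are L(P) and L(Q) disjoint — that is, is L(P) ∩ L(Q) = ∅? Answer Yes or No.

The string x is accepted by both P and Q.
Hence L(P) ∩ L(Q) ≠ ∅.

No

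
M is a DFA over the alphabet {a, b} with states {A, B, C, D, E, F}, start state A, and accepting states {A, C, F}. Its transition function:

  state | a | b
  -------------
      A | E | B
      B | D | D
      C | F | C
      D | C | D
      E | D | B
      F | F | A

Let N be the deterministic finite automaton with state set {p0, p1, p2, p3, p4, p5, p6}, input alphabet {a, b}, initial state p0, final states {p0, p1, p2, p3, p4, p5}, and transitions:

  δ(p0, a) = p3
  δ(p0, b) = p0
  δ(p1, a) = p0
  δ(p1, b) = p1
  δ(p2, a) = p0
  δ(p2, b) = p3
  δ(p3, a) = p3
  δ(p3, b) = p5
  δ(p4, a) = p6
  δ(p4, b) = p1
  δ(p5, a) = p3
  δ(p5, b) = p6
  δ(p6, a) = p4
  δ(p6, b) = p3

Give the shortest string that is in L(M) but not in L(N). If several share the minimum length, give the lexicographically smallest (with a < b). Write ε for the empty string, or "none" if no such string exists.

The string aaabb is accepted by M but not by N.
No shorter string lies in the difference, and aaabb is the lexicographically first length-5 string in L(M) \ L(N).

aaabb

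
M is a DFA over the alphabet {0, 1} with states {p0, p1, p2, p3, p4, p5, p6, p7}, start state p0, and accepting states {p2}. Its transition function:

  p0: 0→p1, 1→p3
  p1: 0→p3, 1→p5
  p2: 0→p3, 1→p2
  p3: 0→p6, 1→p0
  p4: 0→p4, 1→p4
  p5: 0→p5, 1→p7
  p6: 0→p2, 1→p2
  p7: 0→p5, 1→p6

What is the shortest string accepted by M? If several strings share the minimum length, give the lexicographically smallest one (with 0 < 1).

100

A breadth-first search from p0 reaches an accepting state first via the path p0 → p3 → p6 → p2 on input 100.
No string of length < 3 is accepted (BFS exhausts all shorter strings without reaching an accepting state), and 100 is the lexicographically least accepting string of length 3.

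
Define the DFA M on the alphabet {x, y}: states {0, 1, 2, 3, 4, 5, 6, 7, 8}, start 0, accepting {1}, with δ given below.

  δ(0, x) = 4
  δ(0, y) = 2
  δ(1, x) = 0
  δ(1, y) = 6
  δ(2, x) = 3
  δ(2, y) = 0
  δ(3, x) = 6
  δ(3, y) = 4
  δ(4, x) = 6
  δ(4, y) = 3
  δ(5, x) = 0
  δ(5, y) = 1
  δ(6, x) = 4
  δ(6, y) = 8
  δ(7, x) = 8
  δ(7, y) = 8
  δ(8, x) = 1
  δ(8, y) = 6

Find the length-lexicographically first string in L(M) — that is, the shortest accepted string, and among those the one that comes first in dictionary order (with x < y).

xxyx

A breadth-first search from 0 reaches an accepting state first via the path 0 → 4 → 6 → 8 → 1 on input xxyx.
No string of length < 4 is accepted (BFS exhausts all shorter strings without reaching an accepting state), and xxyx is the lexicographically least accepting string of length 4.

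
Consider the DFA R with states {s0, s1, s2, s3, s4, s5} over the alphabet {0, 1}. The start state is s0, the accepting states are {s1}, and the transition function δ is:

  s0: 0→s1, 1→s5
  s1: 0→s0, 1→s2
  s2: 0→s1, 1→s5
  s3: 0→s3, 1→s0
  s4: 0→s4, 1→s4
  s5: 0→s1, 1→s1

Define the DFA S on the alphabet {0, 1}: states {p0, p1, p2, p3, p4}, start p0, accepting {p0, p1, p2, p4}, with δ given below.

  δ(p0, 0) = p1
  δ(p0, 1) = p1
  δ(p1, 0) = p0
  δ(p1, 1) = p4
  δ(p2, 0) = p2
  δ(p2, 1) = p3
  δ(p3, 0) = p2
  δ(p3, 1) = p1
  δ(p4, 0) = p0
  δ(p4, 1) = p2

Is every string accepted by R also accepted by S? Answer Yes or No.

The string 0111 is in L(R) but not in L(S).
So L(R) ⊄ L(S).

No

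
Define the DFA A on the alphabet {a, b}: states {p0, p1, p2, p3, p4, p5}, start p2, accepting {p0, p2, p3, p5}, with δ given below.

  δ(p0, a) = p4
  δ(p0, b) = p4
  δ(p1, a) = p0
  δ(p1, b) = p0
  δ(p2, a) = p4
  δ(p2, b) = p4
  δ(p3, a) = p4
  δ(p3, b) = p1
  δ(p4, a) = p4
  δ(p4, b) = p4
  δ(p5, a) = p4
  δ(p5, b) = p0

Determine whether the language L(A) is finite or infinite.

The useful states (reachable from p2 and able to reach an accepting state) are {p2}.
Restricted to these states the transition graph has no cycle, so every accepting path has bounded length and L is finite.

finite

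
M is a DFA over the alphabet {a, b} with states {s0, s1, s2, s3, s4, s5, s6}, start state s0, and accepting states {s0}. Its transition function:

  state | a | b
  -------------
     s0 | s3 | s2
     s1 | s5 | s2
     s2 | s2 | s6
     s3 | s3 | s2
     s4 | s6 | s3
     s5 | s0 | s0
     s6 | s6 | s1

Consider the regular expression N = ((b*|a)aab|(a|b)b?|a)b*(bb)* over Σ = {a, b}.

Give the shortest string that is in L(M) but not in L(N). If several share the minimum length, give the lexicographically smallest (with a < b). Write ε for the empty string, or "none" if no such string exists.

The empty string ε is accepted by M but not by N.
Since ε is the unique shortest string, it is the required witness.

ε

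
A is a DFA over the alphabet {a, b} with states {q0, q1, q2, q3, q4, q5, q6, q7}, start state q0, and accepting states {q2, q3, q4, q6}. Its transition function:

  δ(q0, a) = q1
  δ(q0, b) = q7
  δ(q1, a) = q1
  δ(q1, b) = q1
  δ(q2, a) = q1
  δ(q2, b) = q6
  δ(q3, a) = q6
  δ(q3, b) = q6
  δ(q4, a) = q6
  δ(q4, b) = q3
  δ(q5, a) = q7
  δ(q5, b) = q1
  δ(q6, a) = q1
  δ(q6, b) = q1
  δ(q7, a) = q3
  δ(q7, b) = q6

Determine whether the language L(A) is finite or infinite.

The useful states (reachable from q0 and able to reach an accepting state) are {q0, q3, q6, q7}.
Restricted to these states the transition graph has no cycle, so every accepting path has bounded length and L is finite.

finite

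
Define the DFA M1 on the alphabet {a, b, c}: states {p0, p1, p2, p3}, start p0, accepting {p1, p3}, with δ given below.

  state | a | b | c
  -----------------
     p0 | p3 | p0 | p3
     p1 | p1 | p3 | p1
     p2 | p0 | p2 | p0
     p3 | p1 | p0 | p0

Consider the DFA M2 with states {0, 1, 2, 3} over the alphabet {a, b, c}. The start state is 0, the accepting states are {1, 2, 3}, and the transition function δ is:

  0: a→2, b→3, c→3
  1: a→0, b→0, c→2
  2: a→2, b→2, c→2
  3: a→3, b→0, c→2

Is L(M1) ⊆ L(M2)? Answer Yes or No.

No

The string cab is in L(M1) but not in L(M2).
So L(M1) ⊄ L(M2).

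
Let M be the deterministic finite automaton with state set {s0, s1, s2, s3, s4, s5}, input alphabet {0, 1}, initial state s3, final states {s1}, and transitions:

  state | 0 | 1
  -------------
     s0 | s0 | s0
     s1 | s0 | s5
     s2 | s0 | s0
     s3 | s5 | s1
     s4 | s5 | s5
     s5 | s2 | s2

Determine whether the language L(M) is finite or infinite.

finite

The useful states (reachable from s3 and able to reach an accepting state) are {s1, s3}.
Restricted to these states the transition graph has no cycle, so every accepting path has bounded length and L is finite.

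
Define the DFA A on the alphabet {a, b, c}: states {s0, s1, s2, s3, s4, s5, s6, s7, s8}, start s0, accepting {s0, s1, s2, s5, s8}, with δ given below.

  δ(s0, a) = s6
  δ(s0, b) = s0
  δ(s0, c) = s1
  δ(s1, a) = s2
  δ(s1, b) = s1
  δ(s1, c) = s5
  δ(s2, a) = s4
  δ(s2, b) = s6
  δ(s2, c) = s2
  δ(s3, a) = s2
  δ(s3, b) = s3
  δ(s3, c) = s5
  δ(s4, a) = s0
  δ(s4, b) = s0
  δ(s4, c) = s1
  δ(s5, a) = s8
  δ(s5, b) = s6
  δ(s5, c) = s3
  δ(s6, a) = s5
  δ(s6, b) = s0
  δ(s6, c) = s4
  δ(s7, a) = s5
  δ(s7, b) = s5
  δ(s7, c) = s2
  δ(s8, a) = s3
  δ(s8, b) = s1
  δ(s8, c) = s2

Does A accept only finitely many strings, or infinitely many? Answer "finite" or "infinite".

State s0 is reachable from the start and can reach an accepting state, and it lies on the cycle s0 → s0.
Traversing that cycle any number of times yields accepted strings of unbounded length, so the language is infinite.

infinite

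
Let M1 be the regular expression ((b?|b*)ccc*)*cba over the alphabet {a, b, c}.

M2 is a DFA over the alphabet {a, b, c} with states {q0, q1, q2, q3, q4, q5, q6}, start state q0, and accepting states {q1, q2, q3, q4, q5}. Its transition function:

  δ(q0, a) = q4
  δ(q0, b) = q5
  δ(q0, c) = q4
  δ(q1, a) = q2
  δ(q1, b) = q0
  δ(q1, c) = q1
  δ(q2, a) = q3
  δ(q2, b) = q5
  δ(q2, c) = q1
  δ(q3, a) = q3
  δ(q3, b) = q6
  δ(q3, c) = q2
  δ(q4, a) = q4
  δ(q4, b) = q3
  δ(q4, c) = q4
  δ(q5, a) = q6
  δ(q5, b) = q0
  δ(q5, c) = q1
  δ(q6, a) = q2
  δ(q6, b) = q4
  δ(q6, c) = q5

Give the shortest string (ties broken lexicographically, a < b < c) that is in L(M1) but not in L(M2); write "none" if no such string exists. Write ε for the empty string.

Converting the expression M1 to a DFA (subset construction, then merging equivalent states) gives the minimal DFA with states {r0, r1, r2, r3, r4, r5, r6, r7, r8, r9}, start state r0, accepting states {r7} and transitions r0: a→r1, b→r2, c→r3; r1: a→r1, b→r1, c→r1; r2: a→r1, b→r2, c→r4; r3: a→r1, b→r5, c→r6; r4: a→r1, b→r1, c→r6; r5: a→r7, b→r1, c→r1; r6: a→r1, b→r2, c→r8; r7: a→r1, b→r1, c→r1; r8: a→r1, b→r9, c→r8; r9: a→r7, b→r2, c→r4.
Exploring the product automaton M1 × M2 from the start pair (r0, q0), following both machines on each input symbol, reaches 27 state pairs: (r0, q0), (r1, q4), (r2, q5), (r3, q4), (r1, q3), (r1, q6), (r2, q0), (r4, q1), (r5, q3), (r6, q4), (r1, q2), (r1, q5), (r4, q4), (r1, q0), (r6, q1), (r7, q3), (r2, q3), (r8, q4), (r1, q1), (r8, q1), (r2, q6), (r4, q2), (r9, q3), (r9, q0), (r2, q4), (r4, q5), (r7, q4).
M1 accepts in {r7} and M2 accepts in {q1, q2, q3, q4, q5}. The reachable pairs whose M1-component is accepting are (r7, q3), (r7, q4); in each of them the M2-component is accepting too, so the product for L(M1) \ L(M2) (M1-component accepting, M2-component rejecting) has no reachable accepting pair and the difference is empty.
So every string accepted by M1 is also accepted by M2: L(M1) \ L(M2) = ∅ and there is no such string.

none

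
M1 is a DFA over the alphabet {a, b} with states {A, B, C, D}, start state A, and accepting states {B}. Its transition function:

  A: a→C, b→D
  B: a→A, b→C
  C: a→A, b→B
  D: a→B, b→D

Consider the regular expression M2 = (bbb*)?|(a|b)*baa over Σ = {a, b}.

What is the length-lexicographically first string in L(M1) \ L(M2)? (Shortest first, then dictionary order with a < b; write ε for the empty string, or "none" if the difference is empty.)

The string ab is accepted by M1 but not by M2.
No shorter string lies in the difference, and ab is the lexicographically first length-2 string in L(M1) \ L(M2).

ab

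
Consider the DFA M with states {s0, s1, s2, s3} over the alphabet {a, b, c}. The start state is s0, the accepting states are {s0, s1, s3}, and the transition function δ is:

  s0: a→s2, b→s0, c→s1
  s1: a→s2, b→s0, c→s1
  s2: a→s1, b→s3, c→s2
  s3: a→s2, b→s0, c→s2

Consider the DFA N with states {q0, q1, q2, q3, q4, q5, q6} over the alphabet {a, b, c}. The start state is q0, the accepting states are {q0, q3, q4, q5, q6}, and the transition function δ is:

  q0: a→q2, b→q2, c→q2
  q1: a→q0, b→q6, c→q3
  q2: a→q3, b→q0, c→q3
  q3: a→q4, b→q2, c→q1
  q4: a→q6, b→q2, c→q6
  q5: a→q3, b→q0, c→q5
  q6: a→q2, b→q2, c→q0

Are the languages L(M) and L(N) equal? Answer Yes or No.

The string b is accepted by M but rejected by N.
So L(M) ≠ L(N).

No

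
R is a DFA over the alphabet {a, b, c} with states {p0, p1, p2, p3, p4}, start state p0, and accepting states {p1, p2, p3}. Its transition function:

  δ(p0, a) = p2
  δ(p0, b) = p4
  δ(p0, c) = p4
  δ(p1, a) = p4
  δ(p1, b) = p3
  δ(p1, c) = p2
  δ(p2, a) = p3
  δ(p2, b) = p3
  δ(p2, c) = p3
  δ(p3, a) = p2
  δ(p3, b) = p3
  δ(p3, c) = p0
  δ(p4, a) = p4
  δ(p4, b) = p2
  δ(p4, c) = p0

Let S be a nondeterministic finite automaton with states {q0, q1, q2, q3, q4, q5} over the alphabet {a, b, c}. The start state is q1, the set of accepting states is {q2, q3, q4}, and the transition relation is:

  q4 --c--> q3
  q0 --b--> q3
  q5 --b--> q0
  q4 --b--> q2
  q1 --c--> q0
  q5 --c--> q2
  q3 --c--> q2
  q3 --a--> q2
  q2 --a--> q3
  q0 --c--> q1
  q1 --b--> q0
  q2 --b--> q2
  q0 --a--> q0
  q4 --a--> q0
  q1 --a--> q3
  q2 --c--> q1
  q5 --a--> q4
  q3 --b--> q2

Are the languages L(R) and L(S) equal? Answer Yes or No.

Yes

Exploring the product automaton R × S from the start pair (p0, q1), following both machines on each input symbol, reaches 4 state pairs: (p0, q1), (p2, q3), (p4, q0), (p3, q2).
R accepts in {p1, p2, p3} and S accepts in {q2, q3, q4}. In every reachable pair the two components are either both accepting — (p2, q3), (p3, q2) — or both non-accepting, so no string is accepted by exactly one of the machines: L(R) \ L(S) and L(S) \ L(R) are both empty.
Hence every string is accepted by R iff it is accepted by S, and the two languages coincide.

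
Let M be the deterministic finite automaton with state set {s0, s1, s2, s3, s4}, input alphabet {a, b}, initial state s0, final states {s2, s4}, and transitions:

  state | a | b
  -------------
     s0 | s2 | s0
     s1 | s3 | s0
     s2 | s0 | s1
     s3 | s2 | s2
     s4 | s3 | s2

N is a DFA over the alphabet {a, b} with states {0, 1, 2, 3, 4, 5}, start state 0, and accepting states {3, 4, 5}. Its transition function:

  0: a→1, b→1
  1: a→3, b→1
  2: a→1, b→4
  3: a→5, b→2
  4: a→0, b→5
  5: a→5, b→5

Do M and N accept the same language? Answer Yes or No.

The string a is accepted by M but rejected by N.
So L(M) ≠ L(N).

No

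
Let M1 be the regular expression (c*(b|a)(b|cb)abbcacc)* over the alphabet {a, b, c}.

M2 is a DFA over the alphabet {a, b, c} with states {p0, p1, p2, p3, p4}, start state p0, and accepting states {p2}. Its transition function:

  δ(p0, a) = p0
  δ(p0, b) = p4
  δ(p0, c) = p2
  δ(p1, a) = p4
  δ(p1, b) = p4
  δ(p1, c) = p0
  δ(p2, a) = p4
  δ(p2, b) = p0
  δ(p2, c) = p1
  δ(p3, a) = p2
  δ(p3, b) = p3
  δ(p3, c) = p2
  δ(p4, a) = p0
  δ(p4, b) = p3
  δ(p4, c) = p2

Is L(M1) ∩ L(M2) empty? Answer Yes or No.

Converting the expression M1 to a DFA (subset construction, then merging equivalent states) gives the minimal DFA with states {r0, r1, r2, r3, r4, r5, r6, r7, r8, r9, r10, r11}, start state r0, accepting states {r0} and transitions r0: a→r1, b→r1, c→r2; r1: a→r3, b→r4, c→r5; r2: a→r1, b→r1, c→r2; r3: a→r3, b→r3, c→r3; r4: a→r6, b→r3, c→r3; r5: a→r3, b→r4, c→r3; r6: a→r3, b→r7, c→r3; r7: a→r3, b→r8, c→r3; r8: a→r3, b→r3, c→r9; r9: a→r10, b→r3, c→r3; r10: a→r3, b→r3, c→r11; r11: a→r3, b→r3, c→r0.
Exploring the product automaton M1 × M2 from the start pair (r0, p0), following both machines on each input symbol, reaches 25 state pairs: (r0, p0), (r1, p0), (r1, p4), (r2, p2), (r3, p0), (r4, p4), (r5, p2), (r4, p3), (r2, p1), (r3, p4), (r3, p2), (r6, p0), (r3, p3), (r4, p0), (r3, p1), (r6, p2), (r2, p0), (r7, p4), (r7, p0), (r8, p3), (r8, p4), (r9, p2), (r10, p4), (r11, p2), (r0, p1).
M1 accepts in {r0} and M2 accepts in {p2}; no reachable pair has both components accepting, so no string drives both machines to acceptance simultaneously and L(M1) ∩ L(M2) = ∅.
So no string is accepted by both, and the intersection is empty.

Yes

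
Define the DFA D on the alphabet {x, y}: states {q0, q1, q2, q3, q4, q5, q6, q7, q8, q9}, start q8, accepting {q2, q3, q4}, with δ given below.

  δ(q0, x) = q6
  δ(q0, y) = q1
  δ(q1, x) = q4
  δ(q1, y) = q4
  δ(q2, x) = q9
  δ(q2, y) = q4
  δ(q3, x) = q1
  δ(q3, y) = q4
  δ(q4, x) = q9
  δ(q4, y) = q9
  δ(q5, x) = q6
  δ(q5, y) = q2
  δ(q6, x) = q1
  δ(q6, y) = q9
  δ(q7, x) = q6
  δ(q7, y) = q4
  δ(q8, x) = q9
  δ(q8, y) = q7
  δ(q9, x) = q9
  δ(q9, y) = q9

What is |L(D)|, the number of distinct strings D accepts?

3

The useful subgraph on states {q1, q4, q6, q7, q8} is acyclic, so L(D) is finite; the longest accepting path visits 5 useful states, giving maximum string length 4.
Counting accepting paths from q8 by length: 1 of length 2, 2 of length 4. Total 3.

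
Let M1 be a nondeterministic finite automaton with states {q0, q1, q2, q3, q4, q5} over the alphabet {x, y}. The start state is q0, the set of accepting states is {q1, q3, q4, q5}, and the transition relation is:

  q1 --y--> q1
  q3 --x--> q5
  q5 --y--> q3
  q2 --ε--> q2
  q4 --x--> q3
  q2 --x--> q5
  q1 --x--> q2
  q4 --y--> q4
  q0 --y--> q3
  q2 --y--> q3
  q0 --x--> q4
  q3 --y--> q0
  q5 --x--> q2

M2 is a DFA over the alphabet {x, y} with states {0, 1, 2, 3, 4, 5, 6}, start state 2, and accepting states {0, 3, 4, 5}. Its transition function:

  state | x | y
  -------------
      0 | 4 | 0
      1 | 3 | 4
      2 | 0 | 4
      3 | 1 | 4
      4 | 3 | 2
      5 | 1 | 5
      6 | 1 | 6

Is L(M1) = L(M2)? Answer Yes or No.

Yes

Exploring the product automaton M1 × M2 from the start pair (q0, 2), following both machines on each input symbol, reaches 5 state pairs: (q0, 2), (q4, 0), (q3, 4), (q5, 3), (q2, 1).
M1 accepts in {q1, q3, q4, q5} and M2 accepts in {0, 3, 4, 5}. In every reachable pair the two components are either both accepting — (q4, 0), (q3, 4), (q5, 3) — or both non-accepting, so no string is accepted by exactly one of the machines: L(M1) \ L(M2) and L(M2) \ L(M1) are both empty.
Hence every string is accepted by M1 iff it is accepted by M2, and the two languages coincide.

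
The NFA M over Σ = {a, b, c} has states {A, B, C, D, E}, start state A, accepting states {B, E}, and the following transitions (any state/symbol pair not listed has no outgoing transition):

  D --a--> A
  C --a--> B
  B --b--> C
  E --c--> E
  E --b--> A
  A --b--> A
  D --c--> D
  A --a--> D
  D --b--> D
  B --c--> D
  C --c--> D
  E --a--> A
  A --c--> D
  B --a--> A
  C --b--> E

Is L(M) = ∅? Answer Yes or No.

The states reachable from the start state are {A, D}.
None of the accepting states {B, E} is reachable, so no string is accepted and L(M) = ∅.

Yes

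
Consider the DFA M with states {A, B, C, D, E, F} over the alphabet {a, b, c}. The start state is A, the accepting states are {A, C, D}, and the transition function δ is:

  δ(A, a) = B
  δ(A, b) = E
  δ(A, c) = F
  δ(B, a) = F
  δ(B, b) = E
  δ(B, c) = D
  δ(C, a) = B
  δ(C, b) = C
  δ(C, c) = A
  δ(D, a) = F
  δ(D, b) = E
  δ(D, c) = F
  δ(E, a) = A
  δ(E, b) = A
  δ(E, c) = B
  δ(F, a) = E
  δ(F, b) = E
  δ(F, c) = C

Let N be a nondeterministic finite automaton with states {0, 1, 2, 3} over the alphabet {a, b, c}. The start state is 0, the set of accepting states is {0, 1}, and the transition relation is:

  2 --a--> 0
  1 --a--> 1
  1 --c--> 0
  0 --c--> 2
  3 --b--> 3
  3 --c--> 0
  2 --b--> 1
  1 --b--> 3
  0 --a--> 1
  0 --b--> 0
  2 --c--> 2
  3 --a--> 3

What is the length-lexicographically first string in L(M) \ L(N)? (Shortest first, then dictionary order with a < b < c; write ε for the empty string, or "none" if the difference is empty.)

The string cc is accepted by M but not by N.
No shorter string lies in the difference, and cc is the lexicographically first length-2 string in L(M) \ L(N).

cc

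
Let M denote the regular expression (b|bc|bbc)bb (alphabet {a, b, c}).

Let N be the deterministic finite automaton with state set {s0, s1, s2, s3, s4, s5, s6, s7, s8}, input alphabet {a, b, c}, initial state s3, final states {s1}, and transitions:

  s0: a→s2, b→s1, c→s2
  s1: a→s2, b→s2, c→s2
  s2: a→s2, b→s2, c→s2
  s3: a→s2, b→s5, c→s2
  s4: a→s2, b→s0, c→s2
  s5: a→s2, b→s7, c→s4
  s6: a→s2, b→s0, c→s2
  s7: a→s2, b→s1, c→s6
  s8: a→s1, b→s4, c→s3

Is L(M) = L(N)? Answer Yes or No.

Yes

Converting the expression M to a DFA (subset construction, then merging equivalent states) gives the minimal DFA with states {m0, m1, m2, m3, m4, m5, m6}, start state m0, accepting states {m5} and transitions m0: a→m1, b→m2, c→m1; m1: a→m1, b→m1, c→m1; m2: a→m1, b→m3, c→m4; m3: a→m1, b→m5, c→m4; m4: a→m1, b→m6, c→m1; m5: a→m1, b→m1, c→m1; m6: a→m1, b→m5, c→m1.
Exploring the product automaton M × N from the start pair (m0, s3), following both machines on each input symbol, reaches 8 state pairs: (m0, s3), (m1, s2), (m2, s5), (m3, s7), (m4, s4), (m5, s1), (m4, s6), (m6, s0).
M accepts in {m5} and N accepts in {s1}. In every reachable pair the two components are either both accepting — (m5, s1) — or both non-accepting, so no string is accepted by exactly one of the machines: L(M) \ L(N) and L(N) \ L(M) are both empty.
Hence every string is accepted by M iff it is accepted by N, and the two languages coincide.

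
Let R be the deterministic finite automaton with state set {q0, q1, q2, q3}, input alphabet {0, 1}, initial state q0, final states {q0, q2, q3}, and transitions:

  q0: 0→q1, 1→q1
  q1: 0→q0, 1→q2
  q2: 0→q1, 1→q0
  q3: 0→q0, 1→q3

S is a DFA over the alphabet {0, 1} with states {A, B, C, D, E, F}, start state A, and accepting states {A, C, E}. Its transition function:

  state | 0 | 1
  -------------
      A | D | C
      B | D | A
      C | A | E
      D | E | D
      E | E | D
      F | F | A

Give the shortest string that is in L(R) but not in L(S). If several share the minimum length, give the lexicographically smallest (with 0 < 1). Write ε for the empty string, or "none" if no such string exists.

The string 01 is accepted by R but not by S.
No shorter string lies in the difference, and 01 is the lexicographically first length-2 string in L(R) \ L(S).

01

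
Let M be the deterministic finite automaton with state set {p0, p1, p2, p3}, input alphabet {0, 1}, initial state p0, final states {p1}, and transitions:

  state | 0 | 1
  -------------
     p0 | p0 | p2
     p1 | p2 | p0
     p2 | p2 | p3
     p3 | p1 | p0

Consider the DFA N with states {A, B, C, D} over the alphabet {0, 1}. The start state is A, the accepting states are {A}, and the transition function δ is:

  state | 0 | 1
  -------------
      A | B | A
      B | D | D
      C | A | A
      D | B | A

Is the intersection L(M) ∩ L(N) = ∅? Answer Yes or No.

Yes

Exploring the product automaton M × N from the start pair (p0, A), following both machines on each input symbol, reaches 9 state pairs: (p0, A), (p0, B), (p2, A), (p0, D), (p2, D), (p2, B), (p3, A), (p3, D), (p1, B).
M accepts in {p1} and N accepts in {A}; no reachable pair has both components accepting, so no string drives both machines to acceptance simultaneously and L(M) ∩ L(N) = ∅.
So no string is accepted by both, and the intersection is empty.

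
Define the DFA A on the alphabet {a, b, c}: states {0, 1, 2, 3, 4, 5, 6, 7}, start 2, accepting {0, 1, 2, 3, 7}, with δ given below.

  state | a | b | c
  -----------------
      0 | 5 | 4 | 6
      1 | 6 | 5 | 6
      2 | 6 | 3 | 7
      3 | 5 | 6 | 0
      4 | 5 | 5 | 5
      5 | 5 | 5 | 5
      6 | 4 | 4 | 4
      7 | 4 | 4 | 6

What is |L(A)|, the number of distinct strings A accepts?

4

The useful subgraph on states {0, 2, 3, 7} is acyclic, so L(A) is finite; the longest accepting path visits 3 useful states, giving maximum string length 2.
Counting accepting paths from 2 by length: 1 of length 0, 2 of length 1, 1 of length 2. Total 4.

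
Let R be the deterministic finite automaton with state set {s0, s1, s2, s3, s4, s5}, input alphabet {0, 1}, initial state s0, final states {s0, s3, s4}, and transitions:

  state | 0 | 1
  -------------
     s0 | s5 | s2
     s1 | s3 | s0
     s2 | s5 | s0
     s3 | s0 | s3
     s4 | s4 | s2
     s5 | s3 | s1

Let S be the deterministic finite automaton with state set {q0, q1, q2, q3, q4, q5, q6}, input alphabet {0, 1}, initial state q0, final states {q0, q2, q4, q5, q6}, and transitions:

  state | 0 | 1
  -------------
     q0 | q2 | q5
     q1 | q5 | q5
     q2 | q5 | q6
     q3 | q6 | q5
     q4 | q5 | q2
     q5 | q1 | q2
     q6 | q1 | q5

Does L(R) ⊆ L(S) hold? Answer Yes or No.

No

The string 000 is in L(R) but not in L(S).
So L(R) ⊄ L(S).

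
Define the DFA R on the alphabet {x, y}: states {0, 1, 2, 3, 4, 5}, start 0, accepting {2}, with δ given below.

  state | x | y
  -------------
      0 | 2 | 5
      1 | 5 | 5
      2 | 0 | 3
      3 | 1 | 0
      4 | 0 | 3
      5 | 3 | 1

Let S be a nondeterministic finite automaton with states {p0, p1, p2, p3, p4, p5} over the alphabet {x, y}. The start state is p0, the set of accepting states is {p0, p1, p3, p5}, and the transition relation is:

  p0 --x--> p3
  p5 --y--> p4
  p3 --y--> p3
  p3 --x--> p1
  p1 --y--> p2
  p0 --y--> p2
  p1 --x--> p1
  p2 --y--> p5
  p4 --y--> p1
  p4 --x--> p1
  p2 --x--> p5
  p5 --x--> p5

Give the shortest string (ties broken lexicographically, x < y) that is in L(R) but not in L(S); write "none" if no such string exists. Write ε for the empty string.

none

Exploring the product automaton R × S from the start pair (0, p0), following both machines on each input symbol, reaches 24 state pairs: (0, p0), (2, p3), (5, p2), (0, p1), (3, p3), (3, p5), (1, p5), (2, p1), (1, p1), (0, p3), (0, p4), (5, p5), (5, p4), (3, p2), (5, p1), (5, p3), (1, p4), (3, p1), (0, p5), (1, p2), (1, p3), (0, p2), (2, p5), (3, p4).
R accepts in {2} and S accepts in {p0, p1, p3, p5}. The reachable pairs whose R-component is accepting are (2, p3), (2, p1), (2, p5); in each of them the S-component is accepting too, so the product for L(R) \ L(S) (R-component accepting, S-component rejecting) has no reachable accepting pair and the difference is empty.
So every string accepted by R is also accepted by S: L(R) \ L(S) = ∅ and there is no such string.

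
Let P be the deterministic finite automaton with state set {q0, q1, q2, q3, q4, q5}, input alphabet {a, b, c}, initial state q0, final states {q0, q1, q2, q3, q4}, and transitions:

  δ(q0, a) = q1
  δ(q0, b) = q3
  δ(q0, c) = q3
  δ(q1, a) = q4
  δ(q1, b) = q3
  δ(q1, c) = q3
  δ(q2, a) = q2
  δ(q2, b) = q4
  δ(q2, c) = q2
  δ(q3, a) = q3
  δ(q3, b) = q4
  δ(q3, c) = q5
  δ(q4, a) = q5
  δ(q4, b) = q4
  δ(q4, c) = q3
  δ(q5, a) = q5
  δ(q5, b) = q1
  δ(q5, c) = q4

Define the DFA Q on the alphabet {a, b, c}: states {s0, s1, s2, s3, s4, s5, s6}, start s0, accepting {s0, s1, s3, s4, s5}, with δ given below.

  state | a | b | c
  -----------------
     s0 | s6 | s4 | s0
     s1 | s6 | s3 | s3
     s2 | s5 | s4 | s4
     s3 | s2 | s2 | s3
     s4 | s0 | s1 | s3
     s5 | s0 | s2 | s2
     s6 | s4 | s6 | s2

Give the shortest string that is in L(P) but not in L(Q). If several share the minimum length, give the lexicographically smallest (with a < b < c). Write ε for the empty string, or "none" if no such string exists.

The string a is accepted by P but not by Q.
No shorter string lies in the difference, and a is the lexicographically first length-1 string in L(P) \ L(Q).

a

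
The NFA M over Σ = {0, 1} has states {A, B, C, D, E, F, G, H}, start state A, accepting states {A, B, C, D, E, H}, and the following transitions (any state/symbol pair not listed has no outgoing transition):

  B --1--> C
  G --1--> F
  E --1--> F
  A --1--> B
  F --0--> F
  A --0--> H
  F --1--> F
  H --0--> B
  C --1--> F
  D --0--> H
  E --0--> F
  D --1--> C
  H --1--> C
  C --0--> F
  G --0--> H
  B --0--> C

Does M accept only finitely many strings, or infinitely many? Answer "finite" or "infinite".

finite

The useful states (reachable from A and able to reach an accepting state) are {A, B, C, H}.
Restricted to these states the transition graph has no cycle, so every accepting path has bounded length and L is finite.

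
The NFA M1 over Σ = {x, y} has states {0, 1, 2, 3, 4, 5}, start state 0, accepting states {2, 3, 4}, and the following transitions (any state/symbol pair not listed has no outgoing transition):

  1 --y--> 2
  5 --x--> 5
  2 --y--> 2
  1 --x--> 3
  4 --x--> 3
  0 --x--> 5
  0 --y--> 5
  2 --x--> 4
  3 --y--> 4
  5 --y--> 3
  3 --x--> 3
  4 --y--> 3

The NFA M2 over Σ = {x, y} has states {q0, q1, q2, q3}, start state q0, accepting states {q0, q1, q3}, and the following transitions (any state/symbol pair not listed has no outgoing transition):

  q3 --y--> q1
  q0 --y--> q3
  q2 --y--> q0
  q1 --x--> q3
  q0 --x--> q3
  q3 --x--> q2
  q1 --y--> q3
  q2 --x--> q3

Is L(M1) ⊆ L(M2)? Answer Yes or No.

The string xyxx is in L(M1) but not in L(M2).
So L(M1) ⊄ L(M2).

No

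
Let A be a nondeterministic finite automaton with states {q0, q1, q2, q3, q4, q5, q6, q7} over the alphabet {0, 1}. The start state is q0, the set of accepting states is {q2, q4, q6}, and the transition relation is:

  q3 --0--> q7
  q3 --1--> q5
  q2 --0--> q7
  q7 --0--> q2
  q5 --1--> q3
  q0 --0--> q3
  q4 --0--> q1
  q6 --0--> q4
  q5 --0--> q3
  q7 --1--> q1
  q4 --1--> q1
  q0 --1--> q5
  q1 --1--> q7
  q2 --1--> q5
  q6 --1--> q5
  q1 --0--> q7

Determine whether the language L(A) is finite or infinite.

infinite

State q3 is reachable from the start and can reach an accepting state, and it lies on the cycle q3 → q5 → q3.
Traversing that cycle any number of times yields accepted strings of unbounded length, so the language is infinite.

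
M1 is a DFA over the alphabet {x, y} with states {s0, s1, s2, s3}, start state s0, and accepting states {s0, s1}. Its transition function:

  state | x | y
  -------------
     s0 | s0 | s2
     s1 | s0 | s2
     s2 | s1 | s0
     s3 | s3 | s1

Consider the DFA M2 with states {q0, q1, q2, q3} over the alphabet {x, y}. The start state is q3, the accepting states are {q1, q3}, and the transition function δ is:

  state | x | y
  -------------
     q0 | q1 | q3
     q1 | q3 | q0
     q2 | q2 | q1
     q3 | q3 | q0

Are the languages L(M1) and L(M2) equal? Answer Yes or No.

Exploring the product automaton M1 × M2 from the start pair (s0, q3), following both machines on each input symbol, reaches 3 state pairs: (s0, q3), (s2, q0), (s1, q1).
M1 accepts in {s0, s1} and M2 accepts in {q1, q3}. In every reachable pair the two components are either both accepting — (s0, q3), (s1, q1) — or both non-accepting, so no string is accepted by exactly one of the machines: L(M1) \ L(M2) and L(M2) \ L(M1) are both empty.
Hence every string is accepted by M1 iff it is accepted by M2, and the two languages coincide.

Yes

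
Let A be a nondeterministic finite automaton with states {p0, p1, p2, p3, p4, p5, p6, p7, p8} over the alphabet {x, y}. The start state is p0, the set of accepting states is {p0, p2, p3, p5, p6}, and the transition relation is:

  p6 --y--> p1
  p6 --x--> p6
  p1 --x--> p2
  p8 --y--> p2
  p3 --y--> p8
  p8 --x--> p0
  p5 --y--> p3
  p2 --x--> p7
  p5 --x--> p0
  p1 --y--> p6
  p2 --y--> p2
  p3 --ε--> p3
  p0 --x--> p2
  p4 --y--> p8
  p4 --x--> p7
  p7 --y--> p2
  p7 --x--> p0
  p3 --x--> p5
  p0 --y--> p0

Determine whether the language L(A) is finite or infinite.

State p0 is reachable from the start and can reach an accepting state, and it lies on the cycle p0 → p0.
Traversing that cycle any number of times yields accepted strings of unbounded length, so the language is infinite.

infinite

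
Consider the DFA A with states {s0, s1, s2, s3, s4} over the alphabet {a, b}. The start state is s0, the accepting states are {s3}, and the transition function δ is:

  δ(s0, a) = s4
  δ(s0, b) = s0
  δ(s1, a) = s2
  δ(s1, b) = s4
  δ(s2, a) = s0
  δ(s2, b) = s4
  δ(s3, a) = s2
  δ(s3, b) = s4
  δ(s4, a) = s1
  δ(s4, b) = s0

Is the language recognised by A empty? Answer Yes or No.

The states reachable from the start state are {s0, s1, s2, s4}.
None of the accepting states {s3} is reachable, so no string is accepted and L(A) = ∅.

Yes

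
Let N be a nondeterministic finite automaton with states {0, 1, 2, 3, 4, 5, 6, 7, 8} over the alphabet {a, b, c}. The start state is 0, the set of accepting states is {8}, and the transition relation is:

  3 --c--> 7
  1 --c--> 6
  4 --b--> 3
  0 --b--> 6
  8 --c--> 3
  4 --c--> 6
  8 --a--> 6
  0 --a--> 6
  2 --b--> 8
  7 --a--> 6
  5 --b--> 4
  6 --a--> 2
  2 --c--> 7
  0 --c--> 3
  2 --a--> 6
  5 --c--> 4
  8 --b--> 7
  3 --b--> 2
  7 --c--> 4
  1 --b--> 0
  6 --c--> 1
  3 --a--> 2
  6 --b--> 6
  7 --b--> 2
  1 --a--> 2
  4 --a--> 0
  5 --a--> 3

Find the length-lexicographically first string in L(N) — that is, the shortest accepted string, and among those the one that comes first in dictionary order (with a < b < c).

aab

A breadth-first search from 0 reaches an accepting state first via the path 0 → 6 → 2 → 8 on input aab.
No string of length < 3 is accepted (BFS exhausts all shorter strings without reaching an accepting state), and aab is the lexicographically least accepting string of length 3.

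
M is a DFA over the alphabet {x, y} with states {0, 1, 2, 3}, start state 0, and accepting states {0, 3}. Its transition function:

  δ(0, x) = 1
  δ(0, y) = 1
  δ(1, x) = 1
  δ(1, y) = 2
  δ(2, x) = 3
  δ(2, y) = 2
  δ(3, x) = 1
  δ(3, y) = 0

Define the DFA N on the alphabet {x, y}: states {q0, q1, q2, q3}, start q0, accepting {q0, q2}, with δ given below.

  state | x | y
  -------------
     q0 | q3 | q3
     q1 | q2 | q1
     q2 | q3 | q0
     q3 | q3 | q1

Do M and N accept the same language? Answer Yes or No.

Exploring the product automaton M × N from the start pair (0, q0), following both machines on each input symbol, reaches 4 state pairs: (0, q0), (1, q3), (2, q1), (3, q2).
M accepts in {0, 3} and N accepts in {q0, q2}. In every reachable pair the two components are either both accepting — (0, q0), (3, q2) — or both non-accepting, so no string is accepted by exactly one of the machines: L(M) \ L(N) and L(N) \ L(M) are both empty.
Hence every string is accepted by M iff it is accepted by N, and the two languages coincide.

Yes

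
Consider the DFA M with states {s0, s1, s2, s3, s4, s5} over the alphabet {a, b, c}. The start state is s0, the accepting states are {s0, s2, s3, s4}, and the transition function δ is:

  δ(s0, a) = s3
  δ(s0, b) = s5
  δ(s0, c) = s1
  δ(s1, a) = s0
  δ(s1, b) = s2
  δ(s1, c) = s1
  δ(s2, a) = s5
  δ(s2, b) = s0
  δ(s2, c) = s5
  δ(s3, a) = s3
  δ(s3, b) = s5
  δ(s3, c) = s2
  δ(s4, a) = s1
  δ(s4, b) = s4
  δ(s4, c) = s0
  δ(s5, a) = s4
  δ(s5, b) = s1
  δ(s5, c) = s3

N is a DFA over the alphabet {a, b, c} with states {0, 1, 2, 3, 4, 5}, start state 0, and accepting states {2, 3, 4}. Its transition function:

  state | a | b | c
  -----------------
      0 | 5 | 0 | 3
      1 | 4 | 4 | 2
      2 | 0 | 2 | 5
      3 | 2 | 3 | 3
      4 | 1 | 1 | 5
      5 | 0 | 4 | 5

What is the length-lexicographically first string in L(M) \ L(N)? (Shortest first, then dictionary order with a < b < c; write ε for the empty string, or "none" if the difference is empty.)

ε

The empty string ε is accepted by M but not by N.
Since ε is the unique shortest string, it is the required witness.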